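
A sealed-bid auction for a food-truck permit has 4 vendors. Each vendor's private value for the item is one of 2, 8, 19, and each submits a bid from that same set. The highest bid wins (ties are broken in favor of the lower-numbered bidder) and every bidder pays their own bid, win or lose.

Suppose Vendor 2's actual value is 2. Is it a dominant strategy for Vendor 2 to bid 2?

Check each profile of the others' bids and compare truth against every alternative bid.
Others bid (2, 2, 19): truth gives -2, best alternative gives -8.
Others bid (2, 8, 19): truth gives -2, best alternative gives -8.
Others bid (2, 19, 2): truth gives -2, best alternative gives -8.
Others bid (2, 19, 8): truth gives -2, best alternative gives -8.
Others bid (2, 19, 19): truth gives -2, best alternative gives -8.
Others bid (8, 2, 2): truth gives -2, best alternative gives -8.
(Remaining 21 profiles checked similarly; truth is weakly best in each.)
In every case the truthful bid is at least as good as any alternative, so it is a dominant strategy.

Yes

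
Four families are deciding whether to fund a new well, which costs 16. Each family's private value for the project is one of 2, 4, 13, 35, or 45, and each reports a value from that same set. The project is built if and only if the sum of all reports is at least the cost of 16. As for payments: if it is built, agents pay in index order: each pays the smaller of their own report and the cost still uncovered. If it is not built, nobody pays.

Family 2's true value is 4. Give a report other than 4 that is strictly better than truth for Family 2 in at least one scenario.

Suppose Family 1 reports 2, Family 3 reports 2 and Family 4 reports 13.
Report 4: project built, pays 4, utility 4 - 4 = 0.
Report 2: project built, pays 2, utility 4 - 2 = 2.
So reporting 2 beats truth here (2 > 0).

2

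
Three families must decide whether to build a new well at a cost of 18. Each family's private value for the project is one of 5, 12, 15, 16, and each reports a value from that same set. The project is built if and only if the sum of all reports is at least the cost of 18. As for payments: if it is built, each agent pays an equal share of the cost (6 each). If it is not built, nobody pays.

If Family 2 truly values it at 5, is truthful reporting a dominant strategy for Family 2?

Yes

Check each profile of the others' reports and compare truth against every alternative report.
Others report (5, 5): truth gives 0, best alternative gives -1.
Others report (5, 12): truth gives -1, best alternative gives -1.
Others report (5, 15): truth gives -1, best alternative gives -1.
Others report (5, 16): truth gives -1, best alternative gives -1.
Others report (12, 5): truth gives -1, best alternative gives -1.
Others report (12, 12): truth gives -1, best alternative gives -1.
(Remaining 10 profiles checked similarly; truth is weakly best in each.)
In every case the truthful report is at least as good as any alternative, so it is a dominant strategy.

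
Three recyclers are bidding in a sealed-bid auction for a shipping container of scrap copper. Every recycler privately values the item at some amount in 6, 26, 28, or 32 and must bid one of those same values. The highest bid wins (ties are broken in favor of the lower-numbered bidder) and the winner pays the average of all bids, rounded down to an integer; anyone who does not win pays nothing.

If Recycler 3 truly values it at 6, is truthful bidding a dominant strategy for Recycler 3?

Check each profile of the others' bids and compare truth against every alternative bid.
Others bid (6, 6): truth gives 0, best alternative gives -6.
Others bid (6, 26): truth gives 0, best alternative gives 0.
Others bid (6, 28): truth gives 0, best alternative gives 0.
Others bid (6, 32): truth gives 0, best alternative gives 0.
Others bid (26, 6): truth gives 0, best alternative gives 0.
Others bid (26, 26): truth gives 0, best alternative gives 0.
(Remaining 10 profiles checked similarly; truth is weakly best in each.)
In every case the truthful bid is at least as good as any alternative, so it is a dominant strategy.

Yes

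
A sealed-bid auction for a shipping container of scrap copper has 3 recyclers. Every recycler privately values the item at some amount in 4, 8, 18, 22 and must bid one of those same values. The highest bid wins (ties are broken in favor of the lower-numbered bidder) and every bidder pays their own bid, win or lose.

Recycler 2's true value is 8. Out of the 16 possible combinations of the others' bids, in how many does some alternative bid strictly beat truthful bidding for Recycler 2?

14

Others bid (4, 18): truth gives -8; bid 4 gives -4 > -8. Violating.
Others bid (4, 22): truth gives -8; bid 4 gives -4 > -8. Violating.
Others bid (8, 4): truth gives -8; bid 4 gives -4 > -8. Violating.
Others bid (8, 8): truth gives -8; bid 4 gives -4 > -8. Violating.
Others bid (4, 4): truth gives 0; no alternative beats it.
Others bid (4, 8): truth gives 0; no alternative beats it.
(Checking all 16 profiles: 14 have a profitable deviation, 2 do not.)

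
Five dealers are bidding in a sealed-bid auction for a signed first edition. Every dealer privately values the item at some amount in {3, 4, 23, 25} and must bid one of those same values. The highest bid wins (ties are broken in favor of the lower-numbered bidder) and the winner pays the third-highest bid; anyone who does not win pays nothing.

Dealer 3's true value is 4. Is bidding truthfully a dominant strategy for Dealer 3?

No

Consider the case where Dealer 1 bids 3, Dealer 2 bids 3, Dealer 4 bids 3 and Dealer 5 bids 23.
Truthful bid 4: loses, pays 0, utility 0.
Bid 23 instead: wins, pays 3, utility 4 - 3 = 1.
Since 1 > 0, bidding 23 is strictly better here, so truthful bidding is not dominant.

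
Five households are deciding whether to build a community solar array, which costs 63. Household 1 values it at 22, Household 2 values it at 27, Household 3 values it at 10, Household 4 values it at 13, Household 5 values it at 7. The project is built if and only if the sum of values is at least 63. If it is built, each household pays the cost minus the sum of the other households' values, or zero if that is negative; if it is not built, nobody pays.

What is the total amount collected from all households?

Total value 79 ≥ cost 63, so it is built.
Household 1: others sum to 57; max(0, 63 - 57) = 6.
Household 2: others sum to 52; max(0, 63 - 52) = 11.
Household 3: others sum to 69; max(0, 63 - 69) = 0.
Household 4: others sum to 66; max(0, 63 - 66) = 0.
Household 5: others sum to 72; max(0, 63 - 72) = 0.
Total collected = 6 + 11 + 0 + 0 + 0 = 17.

17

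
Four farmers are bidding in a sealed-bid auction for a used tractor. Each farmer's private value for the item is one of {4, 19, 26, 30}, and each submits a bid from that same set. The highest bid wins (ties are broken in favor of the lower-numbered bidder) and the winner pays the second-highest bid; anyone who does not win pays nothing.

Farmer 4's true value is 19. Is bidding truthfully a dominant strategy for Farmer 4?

Check each profile of the others' bids and compare truth against every alternative bid.
Others bid (4, 4, 4): truth gives 15, best alternative gives 15.
Others bid (4, 4, 19): truth gives 0, best alternative gives 0.
Others bid (4, 4, 26): truth gives 0, best alternative gives 0.
Others bid (4, 4, 30): truth gives 0, best alternative gives 0.
Others bid (4, 19, 4): truth gives 0, best alternative gives 0.
Others bid (4, 19, 19): truth gives 0, best alternative gives 0.
(Remaining 58 profiles checked similarly; truth is weakly best in each.)
In every case the truthful bid is at least as good as any alternative, so it is a dominant strategy.

Yes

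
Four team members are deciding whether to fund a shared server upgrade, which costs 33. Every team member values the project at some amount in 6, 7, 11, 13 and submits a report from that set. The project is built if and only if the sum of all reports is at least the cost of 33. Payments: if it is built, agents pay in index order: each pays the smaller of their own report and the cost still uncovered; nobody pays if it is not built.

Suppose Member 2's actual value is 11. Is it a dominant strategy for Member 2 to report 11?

No

Consider the case where Member 1 reports 6, Member 3 reports 7 and Member 4 reports 13.
Truthful report 11: project built, pays 11, utility 11 - 11 = 0.
Report 7 instead: project built, pays 7, utility 11 - 7 = 4.
Since 4 > 0, reporting 7 is strictly better here, so truthful reporting is not dominant.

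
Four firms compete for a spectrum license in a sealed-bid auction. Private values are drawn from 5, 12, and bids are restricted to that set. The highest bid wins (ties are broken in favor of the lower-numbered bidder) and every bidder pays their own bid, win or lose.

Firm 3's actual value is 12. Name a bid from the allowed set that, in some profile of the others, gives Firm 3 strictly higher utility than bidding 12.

Suppose Firm 1 bids 5, Firm 2 bids 12 and Firm 4 bids 5.
Bid 12: loses but pays 12, utility -12.
Bid 5: loses but pays 5, utility -5.
So bidding 5 beats truth here (-5 > -12).

5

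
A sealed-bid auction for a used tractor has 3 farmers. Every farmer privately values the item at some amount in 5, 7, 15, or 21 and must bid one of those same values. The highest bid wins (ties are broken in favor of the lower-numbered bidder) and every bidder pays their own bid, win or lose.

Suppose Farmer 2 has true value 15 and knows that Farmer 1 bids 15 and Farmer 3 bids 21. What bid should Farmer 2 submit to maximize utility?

5

Bid 5: loses but pays 5, utility -5.
Bid 7: loses but pays 7, utility -7.
Bid 15: loses but pays 15, utility -15.
Bid 21: wins, pays 21, utility 15 - 21 = -6.
The best choice is 5 with utility -5.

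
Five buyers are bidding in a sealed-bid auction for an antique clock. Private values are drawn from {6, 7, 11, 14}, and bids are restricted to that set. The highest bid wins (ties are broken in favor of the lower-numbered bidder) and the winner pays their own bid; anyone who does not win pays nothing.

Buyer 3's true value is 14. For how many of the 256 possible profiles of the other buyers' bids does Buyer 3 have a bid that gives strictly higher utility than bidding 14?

36

Others bid (6, 6, 6, 6): truth gives 0; bid 7 gives 7 > 0. Violating.
Others bid (6, 6, 6, 7): truth gives 0; bid 7 gives 7 > 0. Violating.
Others bid (6, 6, 6, 11): truth gives 0; bid 11 gives 3 > 0. Violating.
Others bid (6, 6, 7, 6): truth gives 0; bid 7 gives 7 > 0. Violating.
Others bid (6, 6, 6, 14): truth gives 0; no alternative beats it.
Others bid (6, 6, 7, 14): truth gives 0; no alternative beats it.
(Checking all 256 profiles: 36 have a profitable deviation, 220 do not.)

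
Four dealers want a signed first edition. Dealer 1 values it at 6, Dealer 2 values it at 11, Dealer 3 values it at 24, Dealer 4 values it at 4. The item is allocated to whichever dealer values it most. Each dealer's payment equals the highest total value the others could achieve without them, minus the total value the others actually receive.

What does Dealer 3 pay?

Dealer 3 has the highest value and receives the item.
Without Dealer 3, the item would go to the next-highest value, 11, so the others could achieve 11.
With Dealer 3 present and winning, the others receive nothing, so their total is 0.
Payment = 11 - 0 = 11.

11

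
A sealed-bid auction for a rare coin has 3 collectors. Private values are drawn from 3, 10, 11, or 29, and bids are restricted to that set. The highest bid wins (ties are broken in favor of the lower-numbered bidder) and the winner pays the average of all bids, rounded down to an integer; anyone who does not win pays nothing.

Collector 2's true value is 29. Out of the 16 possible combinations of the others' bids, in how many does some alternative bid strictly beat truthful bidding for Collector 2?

Others bid (3, 3): truth gives 18; bid 10 gives 24 > 18. Violating.
Others bid (3, 10): truth gives 15; bid 10 gives 22 > 15. Violating.
Others bid (3, 11): truth gives 15; bid 11 gives 21 > 15. Violating.
Others bid (10, 3): truth gives 15; bid 11 gives 21 > 15. Violating.
Others bid (3, 29): truth gives 9; no alternative beats it.
Others bid (10, 29): truth gives 7; no alternative beats it.
(Checking all 16 profiles: 6 have a profitable deviation, 10 do not.)

6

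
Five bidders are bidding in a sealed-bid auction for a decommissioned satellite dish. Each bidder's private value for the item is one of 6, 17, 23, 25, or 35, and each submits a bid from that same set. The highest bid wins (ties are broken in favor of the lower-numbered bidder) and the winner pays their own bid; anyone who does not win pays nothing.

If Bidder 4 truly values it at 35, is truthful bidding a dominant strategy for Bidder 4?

No

Consider the case where Bidder 1 bids 6, Bidder 2 bids 6, Bidder 3 bids 6 and Bidder 5 bids 6.
Truthful bid 35: wins, pays 35, utility 35 - 35 = 0.
Bid 17 instead: wins, pays 17, utility 35 - 17 = 18.
Since 18 > 0, bidding 17 is strictly better here, so truthful bidding is not dominant.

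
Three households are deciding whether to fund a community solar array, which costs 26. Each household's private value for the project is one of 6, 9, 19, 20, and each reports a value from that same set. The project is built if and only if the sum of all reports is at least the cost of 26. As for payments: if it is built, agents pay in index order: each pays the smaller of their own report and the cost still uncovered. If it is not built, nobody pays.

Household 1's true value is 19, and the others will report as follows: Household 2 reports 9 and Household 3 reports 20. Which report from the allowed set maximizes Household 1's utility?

Report 6: project built, pays 6, utility 19 - 6 = 13.
Report 9: project built, pays 9, utility 19 - 9 = 10.
Report 19: project built, pays 19, utility 19 - 19 = 0.
Report 20: project built, pays 20, utility 19 - 20 = -1.
The best choice is 6 with utility 13.

6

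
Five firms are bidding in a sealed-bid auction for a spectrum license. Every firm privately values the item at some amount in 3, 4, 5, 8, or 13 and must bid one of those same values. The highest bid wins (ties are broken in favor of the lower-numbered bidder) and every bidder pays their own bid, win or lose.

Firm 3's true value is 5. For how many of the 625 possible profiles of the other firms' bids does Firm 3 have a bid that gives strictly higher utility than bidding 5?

Others bid (3, 3, 3, 3): truth gives 0; bid 4 gives 1 > 0. Violating.
Others bid (3, 3, 3, 4): truth gives 0; bid 4 gives 1 > 0. Violating.
Others bid (3, 3, 3, 8): truth gives -5; bid 3 gives -3 > -5. Violating.
Others bid (3, 3, 3, 13): truth gives -5; bid 3 gives -3 > -5. Violating.
Others bid (3, 3, 3, 5): truth gives 0; no alternative beats it.
Others bid (3, 3, 4, 5): truth gives 0; no alternative beats it.
(Checking all 625 profiles: 593 have a profitable deviation, 32 do not.)

593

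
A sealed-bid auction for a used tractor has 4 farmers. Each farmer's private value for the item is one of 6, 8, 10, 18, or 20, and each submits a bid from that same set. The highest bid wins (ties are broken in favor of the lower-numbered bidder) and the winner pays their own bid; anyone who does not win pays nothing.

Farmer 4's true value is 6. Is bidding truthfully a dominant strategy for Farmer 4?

Yes

Check each profile of the others' bids and compare truth against every alternative bid.
Others bid (6, 6, 6): truth gives 0, best alternative gives -2.
Others bid (6, 6, 8): truth gives 0, best alternative gives 0.
Others bid (6, 6, 10): truth gives 0, best alternative gives 0.
Others bid (6, 6, 18): truth gives 0, best alternative gives 0.
Others bid (6, 6, 20): truth gives 0, best alternative gives 0.
Others bid (6, 8, 6): truth gives 0, best alternative gives 0.
(Remaining 119 profiles checked similarly; truth is weakly best in each.)
In every case the truthful bid is at least as good as any alternative, so it is a dominant strategy.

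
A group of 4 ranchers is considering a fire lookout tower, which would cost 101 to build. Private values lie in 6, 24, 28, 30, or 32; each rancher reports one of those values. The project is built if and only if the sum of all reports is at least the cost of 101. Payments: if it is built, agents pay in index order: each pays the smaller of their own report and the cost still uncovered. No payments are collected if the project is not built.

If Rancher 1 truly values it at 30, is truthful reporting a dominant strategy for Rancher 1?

Consider the case where Rancher 2 reports 24, Rancher 3 reports 24 and Rancher 4 reports 28.
Truthful report 30: project built, pays 30, utility 30 - 30 = 0.
Report 28 instead: project built, pays 28, utility 30 - 28 = 2.
Since 2 > 0, reporting 28 is strictly better here, so truthful reporting is not dominant.

No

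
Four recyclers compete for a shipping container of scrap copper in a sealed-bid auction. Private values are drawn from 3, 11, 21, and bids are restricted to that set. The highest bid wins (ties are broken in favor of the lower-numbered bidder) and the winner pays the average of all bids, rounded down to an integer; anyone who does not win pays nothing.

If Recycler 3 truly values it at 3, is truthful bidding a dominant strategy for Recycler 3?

Yes

Check each profile of the others' bids and compare truth against every alternative bid.
Others bid (3, 3, 11): truth gives 0, best alternative gives -4.
Others bid (3, 3, 3): truth gives 0, best alternative gives -2.
Others bid (3, 3, 21): truth gives 0, best alternative gives 0.
Others bid (3, 11, 3): truth gives 0, best alternative gives 0.
Others bid (3, 11, 11): truth gives 0, best alternative gives 0.
Others bid (3, 11, 21): truth gives 0, best alternative gives 0.
(Remaining 21 profiles checked similarly; truth is weakly best in each.)
In every case the truthful bid is at least as good as any alternative, so it is a dominant strategy.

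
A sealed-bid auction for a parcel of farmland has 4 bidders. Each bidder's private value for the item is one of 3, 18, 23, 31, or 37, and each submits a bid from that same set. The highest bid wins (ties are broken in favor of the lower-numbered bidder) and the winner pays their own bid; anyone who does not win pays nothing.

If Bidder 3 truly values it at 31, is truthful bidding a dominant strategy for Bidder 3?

Consider the case where Bidder 1 bids 3, Bidder 2 bids 3 and Bidder 4 bids 3.
Truthful bid 31: wins, pays 31, utility 31 - 31 = 0.
Bid 18 instead: wins, pays 18, utility 31 - 18 = 13.
Since 13 > 0, bidding 18 is strictly better here, so truthful bidding is not dominant.

No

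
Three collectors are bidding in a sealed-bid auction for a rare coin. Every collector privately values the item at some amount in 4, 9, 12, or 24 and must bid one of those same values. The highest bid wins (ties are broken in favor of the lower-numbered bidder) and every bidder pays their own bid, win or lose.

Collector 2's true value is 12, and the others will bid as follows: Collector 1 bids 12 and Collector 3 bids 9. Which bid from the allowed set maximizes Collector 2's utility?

4

Bid 4: loses but pays 4, utility -4.
Bid 9: loses but pays 9, utility -9.
Bid 12: loses but pays 12, utility -12.
Bid 24: wins, pays 24, utility 12 - 24 = -12.
The best choice is 4 with utility -4.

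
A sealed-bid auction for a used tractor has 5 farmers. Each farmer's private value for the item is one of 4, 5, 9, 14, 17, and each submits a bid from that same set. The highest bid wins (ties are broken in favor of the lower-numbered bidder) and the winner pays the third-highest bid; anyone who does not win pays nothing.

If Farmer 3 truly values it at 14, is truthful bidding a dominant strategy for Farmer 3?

No

Consider the case where Farmer 1 bids 4, Farmer 2 bids 4, Farmer 4 bids 4 and Farmer 5 bids 17.
Truthful bid 14: loses, pays 0, utility 0.
Bid 17 instead: wins, pays 4, utility 14 - 4 = 10.
Since 10 > 0, bidding 17 is strictly better here, so truthful bidding is not dominant.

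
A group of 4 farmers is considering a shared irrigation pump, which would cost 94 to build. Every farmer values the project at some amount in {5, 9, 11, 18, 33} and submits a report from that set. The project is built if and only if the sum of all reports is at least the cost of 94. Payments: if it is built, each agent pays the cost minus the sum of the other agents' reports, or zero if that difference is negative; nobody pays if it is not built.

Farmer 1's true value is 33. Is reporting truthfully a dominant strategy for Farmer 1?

Yes

Check each profile of the others' reports and compare truth against every alternative report.
Others report (9, 33, 33): truth gives 14, best alternative gives 0.
Others report (33, 9, 33): truth gives 14, best alternative gives 0.
Others report (33, 33, 9): truth gives 14, best alternative gives 0.
Others report (5, 33, 33): truth gives 10, best alternative gives 0.
Others report (33, 5, 33): truth gives 10, best alternative gives 0.
Others report (33, 33, 5): truth gives 10, best alternative gives 0.
(Remaining 119 profiles checked similarly; truth is weakly best in each.)
In every case the truthful report is at least as good as any alternative, so it is a dominant strategy.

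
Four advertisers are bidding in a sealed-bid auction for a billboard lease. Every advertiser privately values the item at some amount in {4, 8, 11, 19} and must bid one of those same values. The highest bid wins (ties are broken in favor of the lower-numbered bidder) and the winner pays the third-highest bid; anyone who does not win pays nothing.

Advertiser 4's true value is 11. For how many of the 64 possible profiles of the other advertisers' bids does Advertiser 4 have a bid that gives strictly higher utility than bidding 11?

Others bid (4, 4, 11): truth gives 0; bid 19 gives 7 > 0. Violating.
Others bid (4, 8, 11): truth gives 0; bid 19 gives 3 > 0. Violating.
Others bid (4, 11, 4): truth gives 0; bid 19 gives 7 > 0. Violating.
Others bid (4, 11, 8): truth gives 0; bid 19 gives 3 > 0. Violating.
Others bid (4, 4, 4): truth gives 7; no alternative beats it.
Others bid (4, 4, 8): truth gives 7; no alternative beats it.
(Checking all 64 profiles: 12 have a profitable deviation, 52 do not.)

12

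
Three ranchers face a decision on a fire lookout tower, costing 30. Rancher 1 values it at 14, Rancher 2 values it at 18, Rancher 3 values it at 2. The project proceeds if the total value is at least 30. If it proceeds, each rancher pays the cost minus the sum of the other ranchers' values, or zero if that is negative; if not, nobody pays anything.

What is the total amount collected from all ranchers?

Total value 34 ≥ cost 30, so it is built.
Rancher 1: others sum to 20; max(0, 30 - 20) = 10.
Rancher 2: others sum to 16; max(0, 30 - 16) = 14.
Rancher 3: others sum to 32; max(0, 30 - 32) = 0.
Total collected = 10 + 14 + 0 = 24.

24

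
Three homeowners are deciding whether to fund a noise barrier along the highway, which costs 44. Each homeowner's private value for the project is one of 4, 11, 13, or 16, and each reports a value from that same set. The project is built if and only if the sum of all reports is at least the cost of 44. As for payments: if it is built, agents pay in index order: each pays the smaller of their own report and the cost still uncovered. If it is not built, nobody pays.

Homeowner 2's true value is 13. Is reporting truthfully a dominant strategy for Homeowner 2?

Check each profile of the others' reports and compare truth against every alternative report.
Others report (4, 4): truth gives 0, best alternative gives 0.
Others report (4, 11): truth gives 0, best alternative gives 0.
Others report (4, 13): truth gives 0, best alternative gives 0.
Others report (4, 16): truth gives 0, best alternative gives 0.
Others report (11, 4): truth gives 0, best alternative gives 0.
Others report (11, 11): truth gives 0, best alternative gives 0.
(Remaining 10 profiles checked similarly; truth is weakly best in each.)
In every case the truthful report is at least as good as any alternative, so it is a dominant strategy.

Yes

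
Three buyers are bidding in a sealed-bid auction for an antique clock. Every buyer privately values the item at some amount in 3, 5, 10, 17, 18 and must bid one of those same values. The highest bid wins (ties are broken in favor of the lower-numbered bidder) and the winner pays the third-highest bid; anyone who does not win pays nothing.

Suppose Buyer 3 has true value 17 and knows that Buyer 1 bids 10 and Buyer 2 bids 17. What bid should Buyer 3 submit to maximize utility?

Bid 3: loses, pays 0, utility 0.
Bid 5: loses, pays 0, utility 0.
Bid 10: loses, pays 0, utility 0.
Bid 17: loses, pays 0, utility 0.
Bid 18: wins, pays 10, utility 17 - 10 = 7.
The best choice is 18 with utility 7.

18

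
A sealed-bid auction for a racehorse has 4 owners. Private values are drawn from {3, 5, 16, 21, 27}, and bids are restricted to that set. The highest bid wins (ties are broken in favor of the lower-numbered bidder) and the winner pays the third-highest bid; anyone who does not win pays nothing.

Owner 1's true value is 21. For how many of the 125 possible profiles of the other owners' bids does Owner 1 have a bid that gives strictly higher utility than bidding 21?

Others bid (3, 3, 27): truth gives 0; bid 27 gives 18 > 0. Violating.
Others bid (3, 5, 27): truth gives 0; bid 27 gives 16 > 0. Violating.
Others bid (3, 16, 27): truth gives 0; bid 27 gives 5 > 0. Violating.
Others bid (3, 27, 3): truth gives 0; bid 27 gives 18 > 0. Violating.
Others bid (3, 3, 3): truth gives 18; no alternative beats it.
Others bid (3, 3, 5): truth gives 18; no alternative beats it.
(Checking all 125 profiles: 27 have a profitable deviation, 98 do not.)

27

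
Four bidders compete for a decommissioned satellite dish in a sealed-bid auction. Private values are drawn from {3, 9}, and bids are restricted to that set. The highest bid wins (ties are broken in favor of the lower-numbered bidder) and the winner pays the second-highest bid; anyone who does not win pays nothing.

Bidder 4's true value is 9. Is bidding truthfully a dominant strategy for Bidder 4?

Yes

Check each profile of the others' bids and compare truth against every alternative bid.
Others bid (3, 3, 3): truth gives 6, best alternative gives 0.
Others bid (3, 3, 9): truth gives 0, best alternative gives 0.
Others bid (3, 9, 3): truth gives 0, best alternative gives 0.
Others bid (3, 9, 9): truth gives 0, best alternative gives 0.
Others bid (9, 3, 3): truth gives 0, best alternative gives 0.
Others bid (9, 3, 9): truth gives 0, best alternative gives 0.
(Remaining 2 profiles checked similarly; truth is weakly best in each.)
In every case the truthful bid is at least as good as any alternative, so it is a dominant strategy.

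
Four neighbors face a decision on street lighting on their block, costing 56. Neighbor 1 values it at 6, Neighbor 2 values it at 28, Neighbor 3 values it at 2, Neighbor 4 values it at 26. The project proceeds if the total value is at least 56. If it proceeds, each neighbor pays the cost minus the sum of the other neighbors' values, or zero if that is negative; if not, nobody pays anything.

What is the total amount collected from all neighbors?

42

Total value 62 ≥ cost 56, so it is built.
Neighbor 1: others sum to 56; max(0, 56 - 56) = 0.
Neighbor 2: others sum to 34; max(0, 56 - 34) = 22.
Neighbor 3: others sum to 60; max(0, 56 - 60) = 0.
Neighbor 4: others sum to 36; max(0, 56 - 36) = 20.
Total collected = 0 + 22 + 0 + 20 = 42.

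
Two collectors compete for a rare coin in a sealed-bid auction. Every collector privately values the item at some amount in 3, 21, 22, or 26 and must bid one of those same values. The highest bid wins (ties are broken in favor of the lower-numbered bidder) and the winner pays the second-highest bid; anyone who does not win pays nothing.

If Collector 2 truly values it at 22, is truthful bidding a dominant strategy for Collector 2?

Yes

Check each profile of the others' bids and compare truth against every alternative bid.
Others bid (3): truth gives 19, best alternative gives 19.
Others bid (21): truth gives 1, best alternative gives 1.
Others bid (22): truth gives 0, best alternative gives 0.
Others bid (26): truth gives 0, best alternative gives 0.
In every case the truthful bid is at least as good as any alternative, so it is a dominant strategy.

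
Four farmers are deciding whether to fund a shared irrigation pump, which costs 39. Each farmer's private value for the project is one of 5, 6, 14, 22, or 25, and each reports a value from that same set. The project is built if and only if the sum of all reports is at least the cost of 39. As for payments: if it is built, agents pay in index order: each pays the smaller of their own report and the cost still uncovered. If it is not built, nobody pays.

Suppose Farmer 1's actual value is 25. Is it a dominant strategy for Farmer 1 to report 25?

No

Consider the case where Farmer 2 reports 5, Farmer 3 reports 5 and Farmer 4 reports 14.
Truthful report 25: project built, pays 25, utility 25 - 25 = 0.
Report 22 instead: project built, pays 22, utility 25 - 22 = 3.
Since 3 > 0, reporting 22 is strictly better here, so truthful reporting is not dominant.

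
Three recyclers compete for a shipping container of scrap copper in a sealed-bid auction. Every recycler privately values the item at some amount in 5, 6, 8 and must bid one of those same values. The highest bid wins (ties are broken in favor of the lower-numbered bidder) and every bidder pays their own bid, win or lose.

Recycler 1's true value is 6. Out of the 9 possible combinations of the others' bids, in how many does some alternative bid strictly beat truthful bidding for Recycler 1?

Others bid (5, 5): truth gives 0; bid 5 gives 1 > 0. Violating.
Others bid (5, 8): truth gives -6; bid 8 gives -2 > -6. Violating.
Others bid (6, 8): truth gives -6; bid 8 gives -2 > -6. Violating.
Others bid (8, 5): truth gives -6; bid 8 gives -2 > -6. Violating.
Others bid (5, 6): truth gives 0; no alternative beats it.
Others bid (6, 5): truth gives 0; no alternative beats it.
(Checking all 9 profiles: 6 have a profitable deviation, 3 do not.)

6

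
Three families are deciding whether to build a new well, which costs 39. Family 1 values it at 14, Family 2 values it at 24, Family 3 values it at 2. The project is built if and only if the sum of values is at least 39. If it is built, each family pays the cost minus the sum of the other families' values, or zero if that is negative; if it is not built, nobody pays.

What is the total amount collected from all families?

Total value 40 ≥ cost 39, so it is built.
Family 1: others sum to 26; max(0, 39 - 26) = 13.
Family 2: others sum to 16; max(0, 39 - 16) = 23.
Family 3: others sum to 38; max(0, 39 - 38) = 1.
Total collected = 13 + 23 + 1 = 37.

37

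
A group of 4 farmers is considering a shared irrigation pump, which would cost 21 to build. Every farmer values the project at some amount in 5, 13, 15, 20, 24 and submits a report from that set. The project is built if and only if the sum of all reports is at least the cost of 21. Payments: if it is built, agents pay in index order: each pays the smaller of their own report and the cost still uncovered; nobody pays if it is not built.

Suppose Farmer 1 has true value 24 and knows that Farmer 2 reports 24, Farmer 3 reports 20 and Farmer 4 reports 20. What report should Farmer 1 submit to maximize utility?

Report 5: project built, pays 5, utility 24 - 5 = 19.
Report 13: project built, pays 13, utility 24 - 13 = 11.
Report 15: project built, pays 15, utility 24 - 15 = 9.
Report 20: project built, pays 20, utility 24 - 20 = 4.
Report 24: project built, pays 21, utility 24 - 21 = 3.
The best choice is 5 with utility 19.

5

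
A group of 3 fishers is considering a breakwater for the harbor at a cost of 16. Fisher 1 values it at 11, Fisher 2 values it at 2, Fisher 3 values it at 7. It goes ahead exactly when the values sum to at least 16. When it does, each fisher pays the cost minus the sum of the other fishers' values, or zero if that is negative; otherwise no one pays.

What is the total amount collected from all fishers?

Total value 20 ≥ cost 16, so it is built.
Fisher 1: others sum to 9; max(0, 16 - 9) = 7.
Fisher 2: others sum to 18; max(0, 16 - 18) = 0.
Fisher 3: others sum to 13; max(0, 16 - 13) = 3.
Total collected = 7 + 0 + 3 = 10.

10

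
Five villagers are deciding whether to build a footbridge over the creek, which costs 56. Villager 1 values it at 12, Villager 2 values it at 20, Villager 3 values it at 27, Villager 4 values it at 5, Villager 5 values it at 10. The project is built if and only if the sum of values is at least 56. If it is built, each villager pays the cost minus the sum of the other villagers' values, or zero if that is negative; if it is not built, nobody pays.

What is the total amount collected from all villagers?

Total value 74 ≥ cost 56, so it is built.
Villager 1: others sum to 62; max(0, 56 - 62) = 0.
Villager 2: others sum to 54; max(0, 56 - 54) = 2.
Villager 3: others sum to 47; max(0, 56 - 47) = 9.
Villager 4: others sum to 69; max(0, 56 - 69) = 0.
Villager 5: others sum to 64; max(0, 56 - 64) = 0.
Total collected = 0 + 2 + 9 + 0 + 0 = 11.

11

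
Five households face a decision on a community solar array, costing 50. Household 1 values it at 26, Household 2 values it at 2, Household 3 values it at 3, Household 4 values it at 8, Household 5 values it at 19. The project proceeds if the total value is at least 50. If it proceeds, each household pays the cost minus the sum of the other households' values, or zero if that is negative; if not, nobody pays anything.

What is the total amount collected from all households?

Total value 58 ≥ cost 50, so it is built.
Household 1: others sum to 32; max(0, 50 - 32) = 18.
Household 2: others sum to 56; max(0, 50 - 56) = 0.
Household 3: others sum to 55; max(0, 50 - 55) = 0.
Household 4: others sum to 50; max(0, 50 - 50) = 0.
Household 5: others sum to 39; max(0, 50 - 39) = 11.
Total collected = 18 + 0 + 0 + 0 + 11 = 29.

29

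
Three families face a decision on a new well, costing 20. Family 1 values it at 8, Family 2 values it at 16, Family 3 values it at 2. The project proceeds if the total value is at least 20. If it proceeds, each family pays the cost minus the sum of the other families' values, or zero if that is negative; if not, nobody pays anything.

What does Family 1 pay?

Total value 26 ≥ cost 20, so the project is built.
The other families' values sum to 18.
Cost minus that sum is 20 - 18 = 2.

2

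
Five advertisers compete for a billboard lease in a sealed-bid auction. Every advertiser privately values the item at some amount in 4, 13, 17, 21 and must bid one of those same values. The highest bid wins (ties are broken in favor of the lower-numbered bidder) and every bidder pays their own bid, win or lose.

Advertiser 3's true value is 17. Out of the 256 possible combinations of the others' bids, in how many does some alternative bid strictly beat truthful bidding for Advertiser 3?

224

Others bid (4, 4, 4, 4): truth gives 0; bid 13 gives 4 > 0. Violating.
Others bid (4, 4, 4, 13): truth gives 0; bid 13 gives 4 > 0. Violating.
Others bid (4, 4, 4, 21): truth gives -17; bid 4 gives -4 > -17. Violating.
Others bid (4, 4, 13, 4): truth gives 0; bid 13 gives 4 > 0. Violating.
Others bid (4, 4, 4, 17): truth gives 0; no alternative beats it.
Others bid (4, 4, 13, 17): truth gives 0; no alternative beats it.
(Checking all 256 profiles: 224 have a profitable deviation, 32 do not.)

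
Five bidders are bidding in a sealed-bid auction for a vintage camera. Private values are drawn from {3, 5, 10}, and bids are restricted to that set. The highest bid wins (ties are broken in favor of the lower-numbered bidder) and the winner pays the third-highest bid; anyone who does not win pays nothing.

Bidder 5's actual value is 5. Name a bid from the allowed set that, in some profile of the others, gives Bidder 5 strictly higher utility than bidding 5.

10

Suppose Bidder 1 bids 3, Bidder 2 bids 3, Bidder 3 bids 3 and Bidder 4 bids 5.
Bid 5: loses, pays 0, utility 0.
Bid 10: wins, pays 3, utility 5 - 3 = 2.
So bidding 10 beats truth here (2 > 0).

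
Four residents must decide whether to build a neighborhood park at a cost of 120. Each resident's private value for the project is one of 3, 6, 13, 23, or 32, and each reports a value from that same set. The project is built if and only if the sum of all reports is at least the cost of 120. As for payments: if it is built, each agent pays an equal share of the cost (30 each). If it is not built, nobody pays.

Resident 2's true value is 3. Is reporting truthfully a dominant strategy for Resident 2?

Check each profile of the others' reports and compare truth against every alternative report.
Others report (3, 3, 3): truth gives 0, best alternative gives 0.
Others report (3, 3, 6): truth gives 0, best alternative gives 0.
Others report (3, 3, 13): truth gives 0, best alternative gives 0.
Others report (3, 3, 23): truth gives 0, best alternative gives 0.
Others report (3, 3, 32): truth gives 0, best alternative gives 0.
Others report (3, 6, 3): truth gives 0, best alternative gives 0.
(Remaining 119 profiles checked similarly; truth is weakly best in each.)
In every case the truthful report is at least as good as any alternative, so it is a dominant strategy.

Yes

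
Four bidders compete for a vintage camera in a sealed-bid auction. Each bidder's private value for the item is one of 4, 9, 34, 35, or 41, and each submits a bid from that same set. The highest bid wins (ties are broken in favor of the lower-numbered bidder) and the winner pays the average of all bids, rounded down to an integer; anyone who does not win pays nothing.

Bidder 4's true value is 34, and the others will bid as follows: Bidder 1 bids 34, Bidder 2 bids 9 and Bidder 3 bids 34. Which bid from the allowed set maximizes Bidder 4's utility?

35

Bid 4: loses, pays 0, utility 0.
Bid 9: loses, pays 0, utility 0.
Bid 34: loses, pays 0, utility 0.
Bid 35: wins, pays 28, utility 34 - 28 = 6.
Bid 41: wins, pays 29, utility 34 - 29 = 5.
The best choice is 35 with utility 6.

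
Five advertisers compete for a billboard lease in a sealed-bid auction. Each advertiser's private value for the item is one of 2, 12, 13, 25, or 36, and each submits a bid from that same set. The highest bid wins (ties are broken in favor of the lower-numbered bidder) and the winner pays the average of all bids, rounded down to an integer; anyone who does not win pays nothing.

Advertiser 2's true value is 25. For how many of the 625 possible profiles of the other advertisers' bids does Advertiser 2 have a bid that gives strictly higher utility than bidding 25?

Others bid (2, 2, 2, 2): truth gives 19; bid 12 gives 21 > 19. Violating.
Others bid (2, 2, 2, 12): truth gives 17; bid 12 gives 19 > 17. Violating.
Others bid (2, 2, 2, 13): truth gives 17; bid 13 gives 19 > 17. Violating.
Others bid (2, 2, 2, 36): truth gives 0; bid 36 gives 10 > 0. Violating.
Others bid (2, 2, 2, 25): truth gives 14; no alternative beats it.
Others bid (2, 2, 12, 25): truth gives 12; no alternative beats it.
(Checking all 625 profiles: 303 have a profitable deviation, 322 do not.)

303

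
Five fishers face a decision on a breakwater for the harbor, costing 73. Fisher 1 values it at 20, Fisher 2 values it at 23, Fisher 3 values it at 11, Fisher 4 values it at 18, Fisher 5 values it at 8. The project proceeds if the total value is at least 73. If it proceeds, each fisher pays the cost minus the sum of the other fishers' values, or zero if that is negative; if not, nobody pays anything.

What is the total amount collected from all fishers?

45

Total value 80 ≥ cost 73, so it is built.
Fisher 1: others sum to 60; max(0, 73 - 60) = 13.
Fisher 2: others sum to 57; max(0, 73 - 57) = 16.
Fisher 3: others sum to 69; max(0, 73 - 69) = 4.
Fisher 4: others sum to 62; max(0, 73 - 62) = 11.
Fisher 5: others sum to 72; max(0, 73 - 72) = 1.
Total collected = 13 + 16 + 4 + 11 + 1 = 45.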